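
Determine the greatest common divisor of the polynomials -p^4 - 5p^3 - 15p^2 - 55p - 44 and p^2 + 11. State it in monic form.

Euclidean algorithm in ℚ[p]:
  -p^4 - 5p^3 - 15p^2 - 55p - 44 = (-p^2 - 5p - 4)(p^2 + 11) + (0)
The last nonzero remainder p^2 + 11 is already monic.

p^2 + 11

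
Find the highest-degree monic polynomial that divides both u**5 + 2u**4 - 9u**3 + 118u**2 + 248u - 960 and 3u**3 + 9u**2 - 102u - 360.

u**2 + 9u + 20

Euclidean algorithm in ℚ[u]:
  u**5 + 2u**4 - 9u**3 + 118u**2 + 248u - 960 = ((1/3)u**2 - (1/3)u + 28/3)(3u**3 + 9u**2 - 102u - 360) + (120u**2 + 1080u + 2400)
  3u**3 + 9u**2 - 102u - 360 = ((1/40)u - 3/20)(120u**2 + 1080u + 2400) + (0)
Last nonzero remainder: 120u**2 + 1080u + 2400. Dividing through by 120 gives the monic gcd u**2 + 9u + 20.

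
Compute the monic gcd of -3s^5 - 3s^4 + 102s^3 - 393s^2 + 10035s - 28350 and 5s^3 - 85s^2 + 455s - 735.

s^2 - 10s + 21

By polynomial division,
  -3s^5 - 3s^4 + 102s^3 - 393s^2 + 10035s - 28350 = (-(3/5)s^2 - (54/5)s - 543/5)(5s^3 - 85s^2 + 455s - 735) + (-5151s^2 + 51510s - 108171)
  5s^3 - 85s^2 + 455s - 735 = (-(5/5151)s + 35/5151)(-5151s^2 + 51510s - 108171) + (0)
Last nonzero remainder: -5151s^2 + 51510s - 108171. Dividing through by -5151 gives the monic gcd s^2 - 10s + 21.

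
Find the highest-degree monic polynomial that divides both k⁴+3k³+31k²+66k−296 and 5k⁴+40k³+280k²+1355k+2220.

Repeated division with remainder:
  k⁴+3k³+31k²+66k−296 = (1/5)(5k⁴+40k³+280k²+1355k+2220) + (−5k³−25k²−205k−740)
  5k⁴+40k³+280k²+1355k+2220 = (−k−3)(−5k³−25k²−205k−740) + (0)
Last nonzero remainder: −5k³−25k²−205k−740. Dividing through by −5 gives the monic gcd k³+5k²+41k+148.

k³+5k²+41k+148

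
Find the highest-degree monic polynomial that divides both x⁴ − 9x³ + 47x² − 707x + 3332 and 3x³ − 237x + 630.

Repeated division with remainder:
  x⁴ − 9x³ + 47x² − 707x + 3332 = ((1/3)x − 3)(3x³ − 237x + 630) + (126x² − 1628x + 5222)
  3x³ − 237x + 630 = ((1/42)x + 407/1323)(126x² − 1628x + 5222) + ((184552/1323)x − 184552/189)
  126x² − 1628x + 5222 = ((83349/92276)x − 493479/92276)((184552/1323)x − 184552/189) + (0)
Last nonzero remainder: (184552/1323)x − 184552/189. Dividing through by 184552/1323 gives the monic gcd x − 7.

x − 7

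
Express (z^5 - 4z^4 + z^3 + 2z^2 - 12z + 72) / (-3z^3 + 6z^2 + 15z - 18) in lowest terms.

(-z^3 + 3z^2 - 4z + 12)/(3z - 3)

Euclidean algorithm in ℚ[z]:
  z^5 - 4z^4 + z^3 + 2z^2 - 12z + 72 = (-(1/3)z^2 + (2/3)z - 2/3)(-3z^3 + 6z^2 + 15z - 18) + (-10z^2 + 10z + 60)
  -3z^3 + 6z^2 + 15z - 18 = ((3/10)z - 3/10)(-10z^2 + 10z + 60) + (0)
Last nonzero remainder: -10z^2 + 10z + 60. Dividing through by -10 gives the monic gcd z^2 - z - 6.
Cancel z^2 - z - 6 from numerator and denominator to get the reduced form.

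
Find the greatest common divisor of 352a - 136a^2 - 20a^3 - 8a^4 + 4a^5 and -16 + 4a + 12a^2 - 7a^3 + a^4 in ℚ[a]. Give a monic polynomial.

Euclidean algorithm in ℚ[a]:
  4a^5 - 8a^4 - 20a^3 - 136a^2 + 352a = (4a + 20)(a^4 - 7a^3 + 12a^2 + 4a - 16) + (72a^3 - 392a^2 + 336a + 320)
  a^4 - 7a^3 + 12a^2 + 4a - 16 = ((1/72)a - 7/324)(72a^3 - 392a^2 + 336a + 320) + (-(92/81)a^2 + (184/27)a - 736/81)
  72a^3 - 392a^2 + 336a + 320 = (-(1458/23)a - 810/23)(-(92/81)a^2 + (184/27)a - 736/81) + (0)
Last nonzero remainder: -(92/81)a^2 + (184/27)a - 736/81. Dividing through by -92/81 gives the monic gcd a^2 - 6a + 8.

8 - 6a + a^2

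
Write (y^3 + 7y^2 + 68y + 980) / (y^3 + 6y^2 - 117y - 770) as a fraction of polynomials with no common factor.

(y^2 - 3y + 98)/(y^2 - 4y - 77)

Repeated division with remainder:
  y^3 + 7y^2 + 68y + 980 = (y^3 + 6y^2 - 117y - 770) + (y^2 + 185y + 1750)
  y^3 + 6y^2 - 117y - 770 = (y - 179)(y^2 + 185y + 1750) + (31248y + 312480)
  y^2 + 185y + 1750 = ((1/31248)y + 25/4464)(31248y + 312480) + (0)
Last nonzero remainder: 31248y + 312480. Dividing through by 31248 gives the monic gcd y + 10.
Cancel y + 10 from numerator and denominator to get the reduced form.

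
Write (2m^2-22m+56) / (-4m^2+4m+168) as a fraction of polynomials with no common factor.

Repeated division with remainder:
  2m^2-22m+56 = (-1/2)(-4m^2+4m+168) + (-20m+140)
  -4m^2+4m+168 = ((1/5)m+6/5)(-20m+140) + (0)
Last nonzero remainder: -20m+140. Dividing through by -20 gives the monic gcd m-7.
Cancel m-7 from numerator and denominator to get the reduced form.

(-m+4)/(2m+12)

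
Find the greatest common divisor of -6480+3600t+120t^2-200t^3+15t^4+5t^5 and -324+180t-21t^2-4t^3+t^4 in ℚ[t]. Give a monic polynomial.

Euclidean algorithm in ℚ[t]:
  5t^5+15t^4-200t^3+120t^2+3600t-6480 = (5t+35)(t^4-4t^3-21t^2+180t-324) + (45t^3-45t^2-1080t+4860)
  t^4-4t^3-21t^2+180t-324 = ((1/45)t-1/15)(45t^3-45t^2-1080t+4860) + (0)
Last nonzero remainder: 45t^3-45t^2-1080t+4860. Dividing through by 45 gives the monic gcd t^3-t^2-24t+108.

108-24t-t^2+t^3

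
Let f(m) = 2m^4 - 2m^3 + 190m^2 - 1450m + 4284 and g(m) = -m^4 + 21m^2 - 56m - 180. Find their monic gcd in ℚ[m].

By polynomial division,
  2m^4 - 2m^3 + 190m^2 - 1450m + 4284 = (-2)(-m^4 + 21m^2 - 56m - 180) + (-2m^3 + 232m^2 - 1562m + 3924)
  -m^4 + 21m^2 - 56m - 180 = ((1/2)m + 58)(-2m^3 + 232m^2 - 1562m + 3924) + (-12654m^2 + 88578m - 227772)
  -2m^3 + 232m^2 - 1562m + 3924 = ((1/6327)m - 109/6327)(-12654m^2 + 88578m - 227772) + (0)
Last nonzero remainder: -12654m^2 + 88578m - 227772. Dividing through by -12654 gives the monic gcd m^2 - 7m + 18.

m^2 - 7m + 18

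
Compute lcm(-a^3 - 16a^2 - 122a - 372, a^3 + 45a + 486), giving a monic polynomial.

a^5 + 10a^4 + 107a^3 + 936a^2 + 7650a + 30132

Euclidean algorithm in ℚ[a]:
  -a^3 - 16a^2 - 122a - 372 = (-1)(a^3 + 45a + 486) + (-16a^2 - 77a + 114)
  a^3 + 45a + 486 = (-(1/16)a + 77/256)(-16a^2 - 77a + 114) + ((19273/256)a + 57819/128)
  -16a^2 - 77a + 114 = (-(4096/19273)a + 4864/19273)((19273/256)a + 57819/128) + (0)
Last nonzero remainder: (19273/256)a + 57819/128. Dividing through by 19273/256 gives the monic gcd a + 6.
Then lcm(f, g) = f·g / gcd(f, g); expanding and making the result monic gives the answer.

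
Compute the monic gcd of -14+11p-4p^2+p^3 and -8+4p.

-2+p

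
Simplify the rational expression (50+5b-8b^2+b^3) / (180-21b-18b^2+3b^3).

(-10-3b+b^2)/(-36-3b+3b^2)

By polynomial division,
  b^3-8b^2+5b+50 = (1/3)(3b^3-18b^2-21b+180) + (-2b^2+12b-10)
  3b^3-18b^2-21b+180 = (-(3/2)b)(-2b^2+12b-10) + (-36b+180)
  -2b^2+12b-10 = ((1/18)b-1/18)(-36b+180) + (0)
Last nonzero remainder: -36b+180. Dividing through by -36 gives the monic gcd b-5.
Cancel b-5 from numerator and denominator to get the reduced form.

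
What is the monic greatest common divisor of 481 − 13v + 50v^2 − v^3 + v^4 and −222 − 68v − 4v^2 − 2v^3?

By polynomial division,
  v^4 − v^3 + 50v^2 − 13v + 481 = (−(1/2)v + 3/2)(−2v^3 − 4v^2 − 68v − 222) + (22v^2 − 22v + 814)
  −2v^3 − 4v^2 − 68v − 222 = (−(1/11)v − 3/11)(22v^2 − 22v + 814) + (0)
Last nonzero remainder: 22v^2 − 22v + 814. Dividing through by 22 gives the monic gcd v^2 − v + 37.

37 − v + v^2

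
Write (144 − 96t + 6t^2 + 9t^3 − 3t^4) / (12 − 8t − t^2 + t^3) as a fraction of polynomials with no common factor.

(−24 + 12t − 3t^2)/(−2 + t)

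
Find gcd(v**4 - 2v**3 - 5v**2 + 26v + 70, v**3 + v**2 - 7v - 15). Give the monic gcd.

Apply the Euclidean algorithm:
  v**4 - 2v**3 - 5v**2 + 26v + 70 = (v - 3)(v**3 + v**2 - 7v - 15) + (5v**2 + 20v + 25)
  v**3 + v**2 - 7v - 15 = ((1/5)v - 3/5)(5v**2 + 20v + 25) + (0)
Last nonzero remainder: 5v**2 + 20v + 25. Dividing through by 5 gives the monic gcd v**2 + 4v + 5.

v**2 + 4v + 5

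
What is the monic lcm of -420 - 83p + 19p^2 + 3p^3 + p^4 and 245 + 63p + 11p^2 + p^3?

Euclidean algorithm in ℚ[p]:
  p^4 + 3p^3 + 19p^2 - 83p - 420 = (p - 8)(p^3 + 11p^2 + 63p + 245) + (44p^2 + 176p + 1540)
  p^3 + 11p^2 + 63p + 245 = ((1/44)p + 7/44)(44p^2 + 176p + 1540) + (0)
Last nonzero remainder: 44p^2 + 176p + 1540. Dividing through by 44 gives the monic gcd p^2 + 4p + 35.
Then lcm(f, g) = f·g / gcd(f, g); expanding and making the result monic gives the answer.

-2940 - 1001p + 50p^2 + 40p^3 + 10p^4 + p^5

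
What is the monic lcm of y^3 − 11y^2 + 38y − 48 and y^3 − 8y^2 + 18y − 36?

Repeated division with remainder:
  y^3 − 11y^2 + 38y − 48 = (y^3 − 8y^2 + 18y − 36) + (−3y^2 + 20y − 12)
  y^3 − 8y^2 + 18y − 36 = (−(1/3)y + 4/9)(−3y^2 + 20y − 12) + ((46/9)y − 92/3)
  −3y^2 + 20y − 12 = (−(27/46)y + 9/23)((46/9)y − 92/3) + (0)
Last nonzero remainder: (46/9)y − 92/3. Dividing through by 46/9 gives the monic gcd y − 6.
Then lcm(f, g) = f·g / gcd(f, g); expanding and making the result monic gives the answer.

y^5 − 13y^4 + 66y^3 − 190y^2 + 324y − 288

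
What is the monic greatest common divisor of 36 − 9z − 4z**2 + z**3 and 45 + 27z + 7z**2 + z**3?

3 + z

By polynomial division,
  z**3 − 4z**2 − 9z + 36 = (z**3 + 7z**2 + 27z + 45) + (−11z**2 − 36z − 9)
  z**3 + 7z**2 + 27z + 45 = (−(1/11)z − 41/121)(−11z**2 − 36z − 9) + ((1692/121)z + 5076/121)
  −11z**2 − 36z − 9 = (−(1331/1692)z − 121/564)((1692/121)z + 5076/121) + (0)
Last nonzero remainder: (1692/121)z + 5076/121. Dividing through by 1692/121 gives the monic gcd z + 3.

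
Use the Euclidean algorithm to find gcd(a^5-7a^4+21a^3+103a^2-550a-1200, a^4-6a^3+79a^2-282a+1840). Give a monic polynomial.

a^2-7a+40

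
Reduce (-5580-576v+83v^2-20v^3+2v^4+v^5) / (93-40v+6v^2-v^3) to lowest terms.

(180+36v-5v^2-v^3)/(-3+v)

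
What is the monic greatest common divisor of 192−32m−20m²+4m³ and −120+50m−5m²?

Repeated division with remainder:
  4m³−20m²−32m+192 = (−(4/5)m−4)(−5m²+50m−120) + (72m−288)
  −5m²+50m−120 = (−(5/72)m+5/12)(72m−288) + (0)
Last nonzero remainder: 72m−288. Dividing through by 72 gives the monic gcd m−4.

−4+m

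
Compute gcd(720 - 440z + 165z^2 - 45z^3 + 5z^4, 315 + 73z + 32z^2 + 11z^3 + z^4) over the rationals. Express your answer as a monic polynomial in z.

9 - z + z^2

By polynomial division,
  5z^4 - 45z^3 + 165z^2 - 440z + 720 = (5)(z^4 + 11z^3 + 32z^2 + 73z + 315) + (-100z^3 + 5z^2 - 805z - 855)
  z^4 + 11z^3 + 32z^2 + 73z + 315 = (-(1/100)z - 221/2000)(-100z^3 + 5z^2 - 805z - 855) + ((9801/400)z^2 - (9801/400)z + 88209/400)
  -100z^3 + 5z^2 - 805z - 855 = (-(40000/9801)z - 38000/9801)((9801/400)z^2 - (9801/400)z + 88209/400) + (0)
Last nonzero remainder: (9801/400)z^2 - (9801/400)z + 88209/400. Dividing through by 9801/400 gives the monic gcd z^2 - z + 9.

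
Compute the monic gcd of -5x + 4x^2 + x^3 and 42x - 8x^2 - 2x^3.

x

Euclidean algorithm in ℚ[x]:
  x^3 + 4x^2 - 5x = (-1/2)(-2x^3 - 8x^2 + 42x) + (16x)
  -2x^3 - 8x^2 + 42x = (-(1/8)x^2 - (1/2)x + 21/8)(16x) + (0)
Last nonzero remainder: 16x. Dividing through by 16 gives the monic gcd x.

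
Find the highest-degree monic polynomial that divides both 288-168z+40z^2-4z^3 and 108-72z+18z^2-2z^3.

Apply the Euclidean algorithm:
  -4z^3+40z^2-168z+288 = (2)(-2z^3+18z^2-72z+108) + (4z^2-24z+72)
  -2z^3+18z^2-72z+108 = (-(1/2)z+3/2)(4z^2-24z+72) + (0)
Last nonzero remainder: 4z^2-24z+72. Dividing through by 4 gives the monic gcd z^2-6z+18.

18-6z+z^2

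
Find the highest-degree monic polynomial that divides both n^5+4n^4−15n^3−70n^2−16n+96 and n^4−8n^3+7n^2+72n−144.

n^2−n−12

Apply the Euclidean algorithm:
  n^5+4n^4−15n^3−70n^2−16n+96 = (n+12)(n^4−8n^3+7n^2+72n−144) + (74n^3−226n^2−736n+1824)
  n^4−8n^3+7n^2+72n−144 = ((1/74)n−183/2738)(74n^3−226n^2−736n+1824) + ((2520/1369)n^2−(2520/1369)n−30240/1369)
  74n^3−226n^2−736n+1824 = ((50653/1260)n−26011/315)((2520/1369)n^2−(2520/1369)n−30240/1369) + (0)
Last nonzero remainder: (2520/1369)n^2−(2520/1369)n−30240/1369. Dividing through by 2520/1369 gives the monic gcd n^2−n−12.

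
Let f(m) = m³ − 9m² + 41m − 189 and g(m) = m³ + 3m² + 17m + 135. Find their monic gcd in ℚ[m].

m² − 2m + 27

Euclidean algorithm in ℚ[m]:
  m³ − 9m² + 41m − 189 = (m³ + 3m² + 17m + 135) + (−12m² + 24m − 324)
  m³ + 3m² + 17m + 135 = (−(1/12)m − 5/12)(−12m² + 24m − 324) + (0)
Last nonzero remainder: −12m² + 24m − 324. Dividing through by −12 gives the monic gcd m² − 2m + 27.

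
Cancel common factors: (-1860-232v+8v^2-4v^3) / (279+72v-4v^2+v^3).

By polynomial division,
  -4v^3+8v^2-232v-1860 = (-4)(v^3-4v^2+72v+279) + (-8v^2+56v-744)
  v^3-4v^2+72v+279 = (-(1/8)v-3/8)(-8v^2+56v-744) + (0)
Last nonzero remainder: -8v^2+56v-744. Dividing through by -8 gives the monic gcd v^2-7v+93.
Cancel v^2-7v+93 from numerator and denominator to get the reduced form.

(-20-4v)/(3+v)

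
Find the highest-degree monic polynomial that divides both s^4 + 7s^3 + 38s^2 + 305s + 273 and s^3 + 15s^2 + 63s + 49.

By polynomial division,
  s^4 + 7s^3 + 38s^2 + 305s + 273 = (s - 8)(s^3 + 15s^2 + 63s + 49) + (95s^2 + 760s + 665)
  s^3 + 15s^2 + 63s + 49 = ((1/95)s + 7/95)(95s^2 + 760s + 665) + (0)
Last nonzero remainder: 95s^2 + 760s + 665. Dividing through by 95 gives the monic gcd s^2 + 8s + 7.

s^2 + 8s + 7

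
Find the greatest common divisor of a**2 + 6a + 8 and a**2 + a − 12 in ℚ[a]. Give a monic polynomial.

a + 4

Apply the Euclidean algorithm:
  a**2 + 6a + 8 = (a**2 + a − 12) + (5a + 20)
  a**2 + a − 12 = ((1/5)a − 3/5)(5a + 20) + (0)
Last nonzero remainder: 5a + 20. Dividing through by 5 gives the monic gcd a + 4.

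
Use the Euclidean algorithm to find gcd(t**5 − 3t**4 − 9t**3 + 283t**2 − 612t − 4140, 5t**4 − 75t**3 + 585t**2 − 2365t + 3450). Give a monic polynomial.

t**3 − 12t**2 + 81t − 230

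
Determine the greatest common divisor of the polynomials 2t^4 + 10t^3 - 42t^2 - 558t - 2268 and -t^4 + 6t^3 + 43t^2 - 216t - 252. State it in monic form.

t^2 - t - 42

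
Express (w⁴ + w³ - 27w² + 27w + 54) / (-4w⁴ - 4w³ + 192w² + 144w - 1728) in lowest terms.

Euclidean algorithm in ℚ[w]:
  w⁴ + w³ - 27w² + 27w + 54 = (-1/4)(-4w⁴ - 4w³ + 192w² + 144w - 1728) + (21w² + 63w - 378)
  -4w⁴ - 4w³ + 192w² + 144w - 1728 = (-(4/21)w² + (8/21)w + 32/7)(21w² + 63w - 378) + (0)
Last nonzero remainder: 21w² + 63w - 378. Dividing through by 21 gives the monic gcd w² + 3w - 18.
Cancel w² + 3w - 18 from numerator and denominator to get the reduced form.

(-w² + 2w + 3)/(4w² - 8w - 96)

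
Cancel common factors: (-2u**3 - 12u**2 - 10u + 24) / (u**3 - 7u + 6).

Repeated division with remainder:
  -2u**3 - 12u**2 - 10u + 24 = (-2)(u**3 - 7u + 6) + (-12u**2 - 24u + 36)
  u**3 - 7u + 6 = (-(1/12)u + 1/6)(-12u**2 - 24u + 36) + (0)
Last nonzero remainder: -12u**2 - 24u + 36. Dividing through by -12 gives the monic gcd u**2 + 2u - 3.
Cancel u**2 + 2u - 3 from numerator and denominator to get the reduced form.

(-2u - 8)/(u - 2)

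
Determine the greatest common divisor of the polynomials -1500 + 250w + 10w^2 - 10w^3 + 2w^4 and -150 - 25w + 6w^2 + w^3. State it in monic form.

-25 + w^2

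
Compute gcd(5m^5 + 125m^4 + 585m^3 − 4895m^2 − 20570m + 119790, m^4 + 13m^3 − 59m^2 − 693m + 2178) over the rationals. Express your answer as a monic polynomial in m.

Euclidean algorithm in ℚ[m]:
  5m^5 + 125m^4 + 585m^3 − 4895m^2 − 20570m + 119790 = (5m + 60)(m^4 + 13m^3 − 59m^2 − 693m + 2178) + (100m^3 + 2110m^2 + 10120m − 10890)
  m^4 + 13m^3 − 59m^2 − 693m + 2178 = ((1/100)m − 81/1000)(100m^3 + 2110m^2 + 10120m − 10890) + ((1071/100)m^2 + (11781/50)m + 129591/100)
  100m^3 + 2110m^2 + 10120m − 10890 = ((10000/1071)m − 1000/119)((1071/100)m^2 + (11781/50)m + 129591/100) + (0)
Last nonzero remainder: (1071/100)m^2 + (11781/50)m + 129591/100. Dividing through by 1071/100 gives the monic gcd m^2 + 22m + 121.

m^2 + 22m + 121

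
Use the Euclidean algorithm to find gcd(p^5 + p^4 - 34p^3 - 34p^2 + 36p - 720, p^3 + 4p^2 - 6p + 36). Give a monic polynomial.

p^2 - 2p + 6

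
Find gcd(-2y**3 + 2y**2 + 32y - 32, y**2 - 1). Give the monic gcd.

Repeated division with remainder:
  -2y**3 + 2y**2 + 32y - 32 = (-2y + 2)(y**2 - 1) + (30y - 30)
  y**2 - 1 = ((1/30)y + 1/30)(30y - 30) + (0)
Last nonzero remainder: 30y - 30. Dividing through by 30 gives the monic gcd y - 1.

y - 1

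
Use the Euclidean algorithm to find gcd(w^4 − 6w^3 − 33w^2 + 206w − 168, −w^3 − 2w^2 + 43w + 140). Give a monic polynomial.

w − 7

Apply the Euclidean algorithm:
  w^4 − 6w^3 − 33w^2 + 206w − 168 = (−w + 8)(−w^3 − 2w^2 + 43w + 140) + (26w^2 + 2w − 1288)
  −w^3 − 2w^2 + 43w + 140 = (−(1/26)w − 25/338)(26w^2 + 2w − 1288) + (−(1080/169)w + 7560/169)
  26w^2 + 2w − 1288 = (−(2197/540)w − 3887/135)(−(1080/169)w + 7560/169) + (0)
Last nonzero remainder: −(1080/169)w + 7560/169. Dividing through by −1080/169 gives the monic gcd w − 7.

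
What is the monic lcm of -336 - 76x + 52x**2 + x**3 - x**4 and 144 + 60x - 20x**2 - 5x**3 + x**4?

1008 + 564x - 80x**2 - 55x**3 + 2x**4 + x**5

Euclidean algorithm in ℚ[x]:
  -x**4 + x**3 + 52x**2 - 76x - 336 = (-1)(x**4 - 5x**3 - 20x**2 + 60x + 144) + (-4x**3 + 32x**2 - 16x - 192)
  x**4 - 5x**3 - 20x**2 + 60x + 144 = (-(1/4)x - 3/4)(-4x**3 + 32x**2 - 16x - 192) + (0)
Last nonzero remainder: -4x**3 + 32x**2 - 16x - 192. Dividing through by -4 gives the monic gcd x**3 - 8x**2 + 4x + 48.
Then lcm(f, g) = f·g / gcd(f, g); expanding and making the result monic gives the answer.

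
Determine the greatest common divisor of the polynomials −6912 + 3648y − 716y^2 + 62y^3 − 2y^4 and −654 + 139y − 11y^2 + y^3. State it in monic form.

−6 + y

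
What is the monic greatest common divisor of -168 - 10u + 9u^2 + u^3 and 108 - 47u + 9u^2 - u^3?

-4 + u

By polynomial division,
  u^3 + 9u^2 - 10u - 168 = (-1)(-u^3 + 9u^2 - 47u + 108) + (18u^2 - 57u - 60)
  -u^3 + 9u^2 - 47u + 108 = (-(1/18)u + 35/108)(18u^2 - 57u - 60) + (-(1147/36)u + 1147/9)
  18u^2 - 57u - 60 = (-(648/1147)u - 540/1147)(-(1147/36)u + 1147/9) + (0)
Last nonzero remainder: -(1147/36)u + 1147/9. Dividing through by -1147/36 gives the monic gcd u - 4.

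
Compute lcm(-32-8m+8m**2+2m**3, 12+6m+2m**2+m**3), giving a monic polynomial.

By polynomial division,
  2m**3+8m**2-8m-32 = (2)(m**3+2m**2+6m+12) + (4m**2-20m-56)
  m**3+2m**2+6m+12 = ((1/4)m+7/4)(4m**2-20m-56) + (55m+110)
  4m**2-20m-56 = ((4/55)m-28/55)(55m+110) + (0)
Last nonzero remainder: 55m+110. Dividing through by 55 gives the monic gcd m+2.
Then lcm(f, g) = f·g / gcd(f, g); expanding and making the result monic gives the answer.

-96-24m+8m**2+2m**3+4m**4+m**5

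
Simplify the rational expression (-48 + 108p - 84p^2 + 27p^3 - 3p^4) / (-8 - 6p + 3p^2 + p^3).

(24 - 42p + 21p^2 - 3p^3)/(4 + 5p + p^2)

Repeated division with remainder:
  -3p^4 + 27p^3 - 84p^2 + 108p - 48 = (-3p + 36)(p^3 + 3p^2 - 6p - 8) + (-210p^2 + 300p + 240)
  p^3 + 3p^2 - 6p - 8 = (-(1/210)p - 31/1470)(-210p^2 + 300p + 240) + ((72/49)p - 144/49)
  -210p^2 + 300p + 240 = (-(1715/12)p - 245/3)((72/49)p - 144/49) + (0)
Last nonzero remainder: (72/49)p - 144/49. Dividing through by 72/49 gives the monic gcd p - 2.
Cancel p - 2 from numerator and denominator to get the reduced form.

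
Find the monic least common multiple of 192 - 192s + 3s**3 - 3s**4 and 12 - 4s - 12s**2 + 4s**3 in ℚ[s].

192 - 64s - 192s**2 + 67s**3 - s**4 - 3s**5 + s**6

Repeated division with remainder:
  -3s**4 + 3s**3 - 192s + 192 = (-(3/4)s - 3/2)(4s**3 - 12s**2 - 4s + 12) + (-21s**2 - 189s + 210)
  4s**3 - 12s**2 - 4s + 12 = (-(4/21)s + 16/7)(-21s**2 - 189s + 210) + (468s - 468)
  -21s**2 - 189s + 210 = (-(7/156)s - 35/78)(468s - 468) + (0)
Last nonzero remainder: 468s - 468. Dividing through by 468 gives the monic gcd s - 1.
Then lcm(f, g) = f·g / gcd(f, g); expanding and making the result monic gives the answer.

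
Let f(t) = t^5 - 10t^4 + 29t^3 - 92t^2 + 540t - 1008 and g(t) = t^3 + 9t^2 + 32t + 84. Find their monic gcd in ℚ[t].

t^2 + 3t + 14

Repeated division with remainder:
  t^5 - 10t^4 + 29t^3 - 92t^2 + 540t - 1008 = (t^2 - 19t + 168)(t^3 + 9t^2 + 32t + 84) + (-1080t^2 - 3240t - 15120)
  t^3 + 9t^2 + 32t + 84 = (-(1/1080)t - 1/180)(-1080t^2 - 3240t - 15120) + (0)
Last nonzero remainder: -1080t^2 - 3240t - 15120. Dividing through by -1080 gives the monic gcd t^2 + 3t + 14.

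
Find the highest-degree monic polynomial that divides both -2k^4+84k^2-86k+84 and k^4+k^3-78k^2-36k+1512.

By polynomial division,
  -2k^4+84k^2-86k+84 = (-2)(k^4+k^3-78k^2-36k+1512) + (2k^3-72k^2-158k+3108)
  k^4+k^3-78k^2-36k+1512 = ((1/2)k+37/2)(2k^3-72k^2-158k+3108) + (1333k^2+1333k-55986)
  2k^3-72k^2-158k+3108 = ((2/1333)k-74/1333)(1333k^2+1333k-55986) + (0)
Last nonzero remainder: 1333k^2+1333k-55986. Dividing through by 1333 gives the monic gcd k^2+k-42.

k^2+k-42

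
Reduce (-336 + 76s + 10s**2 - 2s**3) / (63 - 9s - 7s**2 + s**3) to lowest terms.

(48 - 4s - 2s**2)/(-9 + s**2)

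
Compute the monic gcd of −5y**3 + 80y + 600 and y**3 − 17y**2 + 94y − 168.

Apply the Euclidean algorithm:
  −5y**3 + 80y + 600 = (−5)(y**3 − 17y**2 + 94y − 168) + (−85y**2 + 550y − 240)
  y**3 − 17y**2 + 94y − 168 = (−(1/85)y + 179/1445)(−85y**2 + 550y − 240) + ((6660/289)y − 39960/289)
  −85y**2 + 550y − 240 = (−(4913/1332)y + 578/333)((6660/289)y − 39960/289) + (0)
Last nonzero remainder: (6660/289)y − 39960/289. Dividing through by 6660/289 gives the monic gcd y − 6.

y − 6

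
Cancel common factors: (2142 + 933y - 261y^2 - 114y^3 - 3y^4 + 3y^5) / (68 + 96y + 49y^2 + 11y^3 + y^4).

(63 - 30y + 3y^2)/(2 + y)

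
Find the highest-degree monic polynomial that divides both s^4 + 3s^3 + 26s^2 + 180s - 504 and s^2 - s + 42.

s^2 - s + 42

Repeated division with remainder:
  s^4 + 3s^3 + 26s^2 + 180s - 504 = (s^2 + 4s - 12)(s^2 - s + 42) + (0)
The last nonzero remainder s^2 - s + 42 is already monic.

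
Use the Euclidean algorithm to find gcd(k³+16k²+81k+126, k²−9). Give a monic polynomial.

k+3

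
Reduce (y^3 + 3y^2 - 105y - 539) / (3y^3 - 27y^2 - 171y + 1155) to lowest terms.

(y + 7)/(3y - 15)

By polynomial division,
  y^3 + 3y^2 - 105y - 539 = (1/3)(3y^3 - 27y^2 - 171y + 1155) + (12y^2 - 48y - 924)
  3y^3 - 27y^2 - 171y + 1155 = ((1/4)y - 5/4)(12y^2 - 48y - 924) + (0)
Last nonzero remainder: 12y^2 - 48y - 924. Dividing through by 12 gives the monic gcd y^2 - 4y - 77.
Cancel y^2 - 4y - 77 from numerator and denominator to get the reduced form.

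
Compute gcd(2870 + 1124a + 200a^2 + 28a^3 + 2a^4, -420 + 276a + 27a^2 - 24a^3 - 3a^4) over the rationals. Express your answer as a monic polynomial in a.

35 + 12a + a^2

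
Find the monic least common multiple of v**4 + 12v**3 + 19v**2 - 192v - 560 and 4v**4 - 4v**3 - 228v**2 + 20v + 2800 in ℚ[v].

v**6 + 10v**5 - 40v**4 - 650v**3 - 841v**2 + 7840v + 19600

Repeated division with remainder:
  v**4 + 12v**3 + 19v**2 - 192v - 560 = (1/4)(4v**4 - 4v**3 - 228v**2 + 20v + 2800) + (13v**3 + 76v**2 - 197v - 1260)
  4v**4 - 4v**3 - 228v**2 + 20v + 2800 = ((4/13)v - 356/169)(13v**3 + 76v**2 - 197v - 1260) + (-(1232/169)v**2 - (1232/169)v + 24640/169)
  13v**3 + 76v**2 - 197v - 1260 = (-(2197/1232)v - 1521/176)(-(1232/169)v**2 - (1232/169)v + 24640/169) + (0)
Last nonzero remainder: -(1232/169)v**2 - (1232/169)v + 24640/169. Dividing through by -1232/169 gives the monic gcd v**2 + v - 20.
Then lcm(f, g) = f·g / gcd(f, g); expanding and making the result monic gives the answer.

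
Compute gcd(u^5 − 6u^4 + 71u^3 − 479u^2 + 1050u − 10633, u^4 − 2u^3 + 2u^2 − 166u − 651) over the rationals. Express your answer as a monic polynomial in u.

u^3 − 5u^2 + 17u − 217

By polynomial division,
  u^5 − 6u^4 + 71u^3 − 479u^2 + 1050u − 10633 = (u − 4)(u^4 − 2u^3 + 2u^2 − 166u − 651) + (61u^3 − 305u^2 + 1037u − 13237)
  u^4 − 2u^3 + 2u^2 − 166u − 651 = ((1/61)u + 3/61)(61u^3 − 305u^2 + 1037u − 13237) + (0)
Last nonzero remainder: 61u^3 − 305u^2 + 1037u − 13237. Dividing through by 61 gives the monic gcd u^3 − 5u^2 + 17u − 217.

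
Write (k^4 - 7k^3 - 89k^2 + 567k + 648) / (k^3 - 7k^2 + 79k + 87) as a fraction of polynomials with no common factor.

Repeated division with remainder:
  k^4 - 7k^3 - 89k^2 + 567k + 648 = (k)(k^3 - 7k^2 + 79k + 87) + (-168k^2 + 480k + 648)
  k^3 - 7k^2 + 79k + 87 = (-(1/168)k + 29/1176)(-168k^2 + 480k + 648) + ((3480/49)k + 3480/49)
  -168k^2 + 480k + 648 = (-(343/145)k + 1323/145)((3480/49)k + 3480/49) + (0)
Last nonzero remainder: (3480/49)k + 3480/49. Dividing through by 3480/49 gives the monic gcd k + 1.
Cancel k + 1 from numerator and denominator to get the reduced form.

(k^3 - 8k^2 - 81k + 648)/(k^2 - 8k + 87)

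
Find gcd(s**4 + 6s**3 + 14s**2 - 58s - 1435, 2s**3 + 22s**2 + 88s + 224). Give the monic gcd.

s + 7

Euclidean algorithm in ℚ[s]:
  s**4 + 6s**3 + 14s**2 - 58s - 1435 = ((1/2)s - 5/2)(2s**3 + 22s**2 + 88s + 224) + (25s**2 + 50s - 875)
  2s**3 + 22s**2 + 88s + 224 = ((2/25)s + 18/25)(25s**2 + 50s - 875) + (122s + 854)
  25s**2 + 50s - 875 = ((25/122)s - 125/122)(122s + 854) + (0)
Last nonzero remainder: 122s + 854. Dividing through by 122 gives the monic gcd s + 7.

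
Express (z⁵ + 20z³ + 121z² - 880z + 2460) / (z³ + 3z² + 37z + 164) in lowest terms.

Apply the Euclidean algorithm:
  z⁵ + 20z³ + 121z² - 880z + 2460 = (z² - 3z - 8)(z³ + 3z² + 37z + 164) + (92z² - 92z + 3772)
  z³ + 3z² + 37z + 164 = ((1/92)z + 1/23)(92z² - 92z + 3772) + (0)
Last nonzero remainder: 92z² - 92z + 3772. Dividing through by 92 gives the monic gcd z² - z + 41.
Cancel z² - z + 41 from numerator and denominator to get the reduced form.

(z³ + z² - 20z + 60)/(z + 4)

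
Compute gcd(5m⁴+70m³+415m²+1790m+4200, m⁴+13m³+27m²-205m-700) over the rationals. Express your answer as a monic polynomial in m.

Euclidean algorithm in ℚ[m]:
  5m⁴+70m³+415m²+1790m+4200 = (5)(m⁴+13m³+27m²-205m-700) + (5m³+280m²+2815m+7700)
  m⁴+13m³+27m²-205m-700 = ((1/5)m-43/5)(5m³+280m²+2815m+7700) + (1872m²+22464m+65520)
  5m³+280m²+2815m+7700 = ((5/1872)m+55/468)(1872m²+22464m+65520) + (0)
Last nonzero remainder: 1872m²+22464m+65520. Dividing through by 1872 gives the monic gcd m²+12m+35.

m²+12m+35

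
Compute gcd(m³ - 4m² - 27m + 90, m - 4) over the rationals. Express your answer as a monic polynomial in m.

1

Apply the Euclidean algorithm:
  m³ - 4m² - 27m + 90 = (m² - 27)(m - 4) + (-18)
  m - 4 = (-(1/18)m + 2/9)(-18) + (0)
The last nonzero remainder is the constant -18, so the polynomials are coprime and gcd = 1.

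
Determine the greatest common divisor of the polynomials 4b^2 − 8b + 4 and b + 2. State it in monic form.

1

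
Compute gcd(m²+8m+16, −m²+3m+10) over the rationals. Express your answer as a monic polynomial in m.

1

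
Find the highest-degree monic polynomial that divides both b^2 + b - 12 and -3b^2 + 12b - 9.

By polynomial division,
  b^2 + b - 12 = (-1/3)(-3b^2 + 12b - 9) + (5b - 15)
  -3b^2 + 12b - 9 = (-(3/5)b + 3/5)(5b - 15) + (0)
Last nonzero remainder: 5b - 15. Dividing through by 5 gives the monic gcd b - 3.

b - 3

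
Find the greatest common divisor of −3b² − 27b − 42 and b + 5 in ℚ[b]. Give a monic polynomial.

Apply the Euclidean algorithm:
  −3b² − 27b − 42 = (−3b − 12)(b + 5) + (18)
  b + 5 = ((1/18)b + 5/18)(18) + (0)
The last nonzero remainder is the constant 18, so the polynomials are coprime and gcd = 1.

1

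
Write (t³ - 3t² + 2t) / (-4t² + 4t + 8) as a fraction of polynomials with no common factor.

(-t² + t)/(4t + 4)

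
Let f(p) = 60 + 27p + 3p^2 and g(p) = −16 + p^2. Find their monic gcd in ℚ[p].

4 + p

Repeated division with remainder:
  3p^2 + 27p + 60 = (3)(p^2 − 16) + (27p + 108)
  p^2 − 16 = ((1/27)p − 4/27)(27p + 108) + (0)
Last nonzero remainder: 27p + 108. Dividing through by 27 gives the monic gcd p + 4.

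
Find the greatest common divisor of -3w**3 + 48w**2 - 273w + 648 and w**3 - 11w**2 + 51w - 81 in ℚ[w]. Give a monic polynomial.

w**2 - 8w + 27

By polynomial division,
  -3w**3 + 48w**2 - 273w + 648 = (-3)(w**3 - 11w**2 + 51w - 81) + (15w**2 - 120w + 405)
  w**3 - 11w**2 + 51w - 81 = ((1/15)w - 1/5)(15w**2 - 120w + 405) + (0)
Last nonzero remainder: 15w**2 - 120w + 405. Dividing through by 15 gives the monic gcd w**2 - 8w + 27.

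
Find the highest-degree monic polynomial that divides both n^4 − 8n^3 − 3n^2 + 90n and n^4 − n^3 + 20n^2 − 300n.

By polynomial division,
  n^4 − 8n^3 − 3n^2 + 90n = (n^4 − n^3 + 20n^2 − 300n) + (−7n^3 − 23n^2 + 390n)
  n^4 − n^3 + 20n^2 − 300n = (−(1/7)n + 30/49)(−7n^3 − 23n^2 + 390n) + ((4400/49)n^2 − (26400/49)n)
  −7n^3 − 23n^2 + 390n = (−(343/4400)n − 637/880)((4400/49)n^2 − (26400/49)n) + (0)
Last nonzero remainder: (4400/49)n^2 − (26400/49)n. Dividing through by 4400/49 gives the monic gcd n^2 − 6n.

n^2 − 6n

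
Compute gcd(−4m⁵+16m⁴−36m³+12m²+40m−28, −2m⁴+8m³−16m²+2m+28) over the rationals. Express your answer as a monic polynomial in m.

m³−2m²+4m+7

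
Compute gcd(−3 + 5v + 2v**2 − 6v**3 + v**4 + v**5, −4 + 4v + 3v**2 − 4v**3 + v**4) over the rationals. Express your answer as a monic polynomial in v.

By polynomial division,
  v**5 + v**4 − 6v**3 + 2v**2 + 5v − 3 = (v + 5)(v**4 − 4v**3 + 3v**2 + 4v − 4) + (11v**3 − 17v**2 − 11v + 17)
  v**4 − 4v**3 + 3v**2 + 4v − 4 = ((1/11)v − 27/121)(11v**3 − 17v**2 − 11v + 17) + ((25/121)v**2 − 25/121)
  11v**3 − 17v**2 − 11v + 17 = ((1331/25)v − 2057/25)((25/121)v**2 − 25/121) + (0)
Last nonzero remainder: (25/121)v**2 − 25/121. Dividing through by 25/121 gives the monic gcd v**2 − 1.

−1 + v**2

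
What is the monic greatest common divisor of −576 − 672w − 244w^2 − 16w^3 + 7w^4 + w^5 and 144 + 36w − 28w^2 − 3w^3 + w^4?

Repeated division with remainder:
  w^5 + 7w^4 − 16w^3 − 244w^2 − 672w − 576 = (w + 10)(w^4 − 3w^3 − 28w^2 + 36w + 144) + (42w^3 − 1176w − 2016)
  w^4 − 3w^3 − 28w^2 + 36w + 144 = ((1/42)w − 1/14)(42w^3 − 1176w − 2016) + (0)
Last nonzero remainder: 42w^3 − 1176w − 2016. Dividing through by 42 gives the monic gcd w^3 − 28w − 48.

−48 − 28w + w^3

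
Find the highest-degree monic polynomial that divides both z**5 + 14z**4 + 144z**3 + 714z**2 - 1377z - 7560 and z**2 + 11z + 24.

z**2 + 11z + 24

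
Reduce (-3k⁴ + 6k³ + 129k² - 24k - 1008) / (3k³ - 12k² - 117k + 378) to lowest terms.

(-k² - 8k - 16)/(k + 6)

By polynomial division,
  -3k⁴ + 6k³ + 129k² - 24k - 1008 = (-k - 2)(3k³ - 12k² - 117k + 378) + (-12k² + 120k - 252)
  3k³ - 12k² - 117k + 378 = (-(1/4)k - 3/2)(-12k² + 120k - 252) + (0)
Last nonzero remainder: -12k² + 120k - 252. Dividing through by -12 gives the monic gcd k² - 10k + 21.
Cancel k² - 10k + 21 from numerator and denominator to get the reduced form.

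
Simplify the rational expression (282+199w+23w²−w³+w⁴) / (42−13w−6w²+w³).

By polynomial division,
  w⁴−w³+23w²+199w+282 = (w+5)(w³−6w²−13w+42) + (66w²+222w+72)
  w³−6w²−13w+42 = ((1/66)w−103/726)(66w²+222w+72) + ((2106/121)w+6318/121)
  66w²+222w+72 = ((1331/351)w+484/351)((2106/121)w+6318/121) + (0)
Last nonzero remainder: (2106/121)w+6318/121. Dividing through by 2106/121 gives the monic gcd w+3.
Cancel w+3 from numerator and denominator to get the reduced form.

(94+35w−4w²+w³)/(14−9w+w²)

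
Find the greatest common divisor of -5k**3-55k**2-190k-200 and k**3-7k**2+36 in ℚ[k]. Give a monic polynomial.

Apply the Euclidean algorithm:
  -5k**3-55k**2-190k-200 = (-5)(k**3-7k**2+36) + (-90k**2-190k-20)
  k**3-7k**2+36 = (-(1/90)k+41/405)(-90k**2-190k-20) + ((1540/81)k+3080/81)
  -90k**2-190k-20 = (-(729/154)k-81/154)((1540/81)k+3080/81) + (0)
Last nonzero remainder: (1540/81)k+3080/81. Dividing through by 1540/81 gives the monic gcd k+2.

k+2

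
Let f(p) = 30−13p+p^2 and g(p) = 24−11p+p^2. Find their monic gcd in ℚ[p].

By polynomial division,
  p^2−13p+30 = (p^2−11p+24) + (−2p+6)
  p^2−11p+24 = (−(1/2)p+4)(−2p+6) + (0)
Last nonzero remainder: −2p+6. Dividing through by −2 gives the monic gcd p−3.

−3+p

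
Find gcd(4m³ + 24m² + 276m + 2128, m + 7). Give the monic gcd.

m + 7

Euclidean algorithm in ℚ[m]:
  4m³ + 24m² + 276m + 2128 = (4m² - 4m + 304)(m + 7) + (0)
The last nonzero remainder m + 7 is already monic.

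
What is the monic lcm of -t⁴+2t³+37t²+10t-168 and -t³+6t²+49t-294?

By polynomial division,
  -t⁴+2t³+37t²+10t-168 = (t+4)(-t³+6t²+49t-294) + (-36t²+108t+1008)
  -t³+6t²+49t-294 = ((1/36)t-1/12)(-36t²+108t+1008) + (30t-210)
  -36t²+108t+1008 = (-(6/5)t-24/5)(30t-210) + (0)
Last nonzero remainder: 30t-210. Dividing through by 30 gives the monic gcd t-7.
Then lcm(f, g) = f·g / gcd(f, g); expanding and making the result monic gives the answer.

t⁶-t⁵-81t⁴+37t³+1712t²+588t-7056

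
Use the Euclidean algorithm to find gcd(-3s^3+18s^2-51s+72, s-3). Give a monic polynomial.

Apply the Euclidean algorithm:
  -3s^3+18s^2-51s+72 = (-3s^2+9s-24)(s-3) + (0)
The last nonzero remainder s-3 is already monic.

s-3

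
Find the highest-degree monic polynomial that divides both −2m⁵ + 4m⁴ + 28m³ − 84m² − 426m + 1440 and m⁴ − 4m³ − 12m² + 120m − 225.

Apply the Euclidean algorithm:
  −2m⁵ + 4m⁴ + 28m³ − 84m² − 426m + 1440 = (−2m − 4)(m⁴ − 4m³ − 12m² + 120m − 225) + (−12m³ + 108m² − 396m + 540)
  m⁴ − 4m³ − 12m² + 120m − 225 = (−(1/12)m − 5/12)(−12m³ + 108m² − 396m + 540) + (0)
Last nonzero remainder: −12m³ + 108m² − 396m + 540. Dividing through by −12 gives the monic gcd m³ − 9m² + 33m − 45.

m³ − 9m² + 33m − 45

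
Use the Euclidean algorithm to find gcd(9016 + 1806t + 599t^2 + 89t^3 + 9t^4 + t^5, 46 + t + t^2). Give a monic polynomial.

Euclidean algorithm in ℚ[t]:
  t^5 + 9t^4 + 89t^3 + 599t^2 + 1806t + 9016 = (t^3 + 8t^2 + 35t + 196)(t^2 + t + 46) + (0)
The last nonzero remainder t^2 + t + 46 is already monic.

46 + t + t^2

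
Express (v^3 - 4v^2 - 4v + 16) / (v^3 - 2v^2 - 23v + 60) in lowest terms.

Repeated division with remainder:
  v^3 - 4v^2 - 4v + 16 = (v^3 - 2v^2 - 23v + 60) + (-2v^2 + 19v - 44)
  v^3 - 2v^2 - 23v + 60 = (-(1/2)v - 15/4)(-2v^2 + 19v - 44) + ((105/4)v - 105)
  -2v^2 + 19v - 44 = (-(8/105)v + 44/105)((105/4)v - 105) + (0)
Last nonzero remainder: (105/4)v - 105. Dividing through by 105/4 gives the monic gcd v - 4.
Cancel v - 4 from numerator and denominator to get the reduced form.

(v^2 - 4)/(v^2 + 2v - 15)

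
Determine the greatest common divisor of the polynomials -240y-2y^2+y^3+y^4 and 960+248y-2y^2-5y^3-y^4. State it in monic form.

-240-2y+y^2+y^3

Repeated division with remainder:
  y^4+y^3-2y^2-240y = (-1)(-y^4-5y^3-2y^2+248y+960) + (-4y^3-4y^2+8y+960)
  -y^4-5y^3-2y^2+248y+960 = ((1/4)y+1)(-4y^3-4y^2+8y+960) + (0)
Last nonzero remainder: -4y^3-4y^2+8y+960. Dividing through by -4 gives the monic gcd y^3+y^2-2y-240.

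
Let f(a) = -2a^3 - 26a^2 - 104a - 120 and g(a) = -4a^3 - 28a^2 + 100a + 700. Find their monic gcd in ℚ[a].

a + 5

Euclidean algorithm in ℚ[a]:
  -2a^3 - 26a^2 - 104a - 120 = (1/2)(-4a^3 - 28a^2 + 100a + 700) + (-12a^2 - 154a - 470)
  -4a^3 - 28a^2 + 100a + 700 = ((1/3)a - 35/18)(-12a^2 - 154a - 470) + (-(385/9)a - 1925/9)
  -12a^2 - 154a - 470 = ((108/385)a + 846/385)(-(385/9)a - 1925/9) + (0)
Last nonzero remainder: -(385/9)a - 1925/9. Dividing through by -385/9 gives the monic gcd a + 5.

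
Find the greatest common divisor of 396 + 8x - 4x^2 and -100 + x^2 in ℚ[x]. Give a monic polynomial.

1

Apply the Euclidean algorithm:
  -4x^2 + 8x + 396 = (-4)(x^2 - 100) + (8x - 4)
  x^2 - 100 = ((1/8)x + 1/16)(8x - 4) + (-399/4)
  8x - 4 = (-(32/399)x + 16/399)(-399/4) + (0)
The last nonzero remainder is the constant -399/4, so the polynomials are coprime and gcd = 1.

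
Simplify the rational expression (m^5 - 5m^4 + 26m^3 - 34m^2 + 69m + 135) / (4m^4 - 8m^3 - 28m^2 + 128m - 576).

Repeated division with remainder:
  m^5 - 5m^4 + 26m^3 - 34m^2 + 69m + 135 = ((1/4)m - 3/4)(4m^4 - 8m^3 - 28m^2 + 128m - 576) + (27m^3 - 87m^2 + 309m - 297)
  4m^4 - 8m^3 - 28m^2 + 128m - 576 = ((4/27)m + 44/243)(27m^3 - 87m^2 + 309m - 297) + (-(4700/81)m^2 + (9400/81)m - 4700/9)
  27m^3 - 87m^2 + 309m - 297 = (-(2187/4700)m + 2673/4700)(-(4700/81)m^2 + (9400/81)m - 4700/9) + (0)
Last nonzero remainder: -(4700/81)m^2 + (9400/81)m - 4700/9. Dividing through by -4700/81 gives the monic gcd m^2 - 2m + 9.
Cancel m^2 - 2m + 9 from numerator and denominator to get the reduced form.

(m^3 - 3m^2 + 11m + 15)/(4m^2 - 64)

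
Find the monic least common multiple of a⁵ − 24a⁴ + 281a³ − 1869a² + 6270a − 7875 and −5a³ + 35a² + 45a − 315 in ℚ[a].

Repeated division with remainder:
  a⁵ − 24a⁴ + 281a³ − 1869a² + 6270a − 7875 = (−(1/5)a² + (17/5)a − 171/5)(−5a³ + 35a² + 45a − 315) + (−888a² + 8880a − 18648)
  −5a³ + 35a² + 45a − 315 = ((5/888)a + 5/296)(−888a² + 8880a − 18648) + (0)
Last nonzero remainder: −888a² + 8880a − 18648. Dividing through by −888 gives the monic gcd a² − 10a + 21.
Then lcm(f, g) = f·g / gcd(f, g); expanding and making the result monic gives the answer.

a⁶ − 21a⁵ + 209a⁴ − 1026a³ + 663a² + 10935a − 23625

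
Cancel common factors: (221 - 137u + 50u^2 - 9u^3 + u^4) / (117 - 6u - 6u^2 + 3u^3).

(17 - 4u + u^2)/(9 + 3u)

Repeated division with remainder:
  u^4 - 9u^3 + 50u^2 - 137u + 221 = ((1/3)u - 7/3)(3u^3 - 6u^2 - 6u + 117) + (38u^2 - 190u + 494)
  3u^3 - 6u^2 - 6u + 117 = ((3/38)u + 9/38)(38u^2 - 190u + 494) + (0)
Last nonzero remainder: 38u^2 - 190u + 494. Dividing through by 38 gives the monic gcd u^2 - 5u + 13.
Cancel u^2 - 5u + 13 from numerator and denominator to get the reduced form.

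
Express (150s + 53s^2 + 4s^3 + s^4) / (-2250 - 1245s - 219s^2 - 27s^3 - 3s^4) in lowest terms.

(-s)/(15 + 3s)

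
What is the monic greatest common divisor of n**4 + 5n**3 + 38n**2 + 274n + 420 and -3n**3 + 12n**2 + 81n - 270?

Repeated division with remainder:
  n**4 + 5n**3 + 38n**2 + 274n + 420 = (-(1/3)n - 3)(-3n**3 + 12n**2 + 81n - 270) + (101n**2 + 427n - 390)
  -3n**3 + 12n**2 + 81n - 270 = (-(3/101)n + 2493/10201)(101n**2 + 427n - 390) + (-(356400/10201)n - 1782000/10201)
  101n**2 + 427n - 390 = (-(1030301/356400)n + 132613/59400)(-(356400/10201)n - 1782000/10201) + (0)
Last nonzero remainder: -(356400/10201)n - 1782000/10201. Dividing through by -356400/10201 gives the monic gcd n + 5.

n + 5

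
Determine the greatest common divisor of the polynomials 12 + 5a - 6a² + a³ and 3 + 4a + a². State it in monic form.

1 + a

Repeated division with remainder:
  a³ - 6a² + 5a + 12 = (a - 10)(a² + 4a + 3) + (42a + 42)
  a² + 4a + 3 = ((1/42)a + 1/14)(42a + 42) + (0)
Last nonzero remainder: 42a + 42. Dividing through by 42 gives the monic gcd a + 1.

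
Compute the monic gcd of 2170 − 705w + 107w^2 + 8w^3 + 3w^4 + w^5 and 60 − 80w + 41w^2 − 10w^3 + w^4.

10 − 5w + w^2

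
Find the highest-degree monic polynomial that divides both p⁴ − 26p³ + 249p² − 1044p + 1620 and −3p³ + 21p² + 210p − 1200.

Euclidean algorithm in ℚ[p]:
  p⁴ − 26p³ + 249p² − 1044p + 1620 = (−(1/3)p + 19/3)(−3p³ + 21p² + 210p − 1200) + (186p² − 2774p + 9220)
  −3p³ + 21p² + 210p − 1200 = (−(1/62)p − 368/2883)(186p² − 2774p + 9220) + ((13328/2883)p − 66640/2883)
  186p² − 2774p + 9220 = ((268119/6664)p − 1329063/3332)((13328/2883)p − 66640/2883) + (0)
Last nonzero remainder: (13328/2883)p − 66640/2883. Dividing through by 13328/2883 gives the monic gcd p − 5.

p − 5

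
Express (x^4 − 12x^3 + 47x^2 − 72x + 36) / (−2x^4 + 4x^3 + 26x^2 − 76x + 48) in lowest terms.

(−x + 6)/(2x + 8)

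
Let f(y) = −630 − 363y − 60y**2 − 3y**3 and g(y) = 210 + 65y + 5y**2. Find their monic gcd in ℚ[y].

7 + y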